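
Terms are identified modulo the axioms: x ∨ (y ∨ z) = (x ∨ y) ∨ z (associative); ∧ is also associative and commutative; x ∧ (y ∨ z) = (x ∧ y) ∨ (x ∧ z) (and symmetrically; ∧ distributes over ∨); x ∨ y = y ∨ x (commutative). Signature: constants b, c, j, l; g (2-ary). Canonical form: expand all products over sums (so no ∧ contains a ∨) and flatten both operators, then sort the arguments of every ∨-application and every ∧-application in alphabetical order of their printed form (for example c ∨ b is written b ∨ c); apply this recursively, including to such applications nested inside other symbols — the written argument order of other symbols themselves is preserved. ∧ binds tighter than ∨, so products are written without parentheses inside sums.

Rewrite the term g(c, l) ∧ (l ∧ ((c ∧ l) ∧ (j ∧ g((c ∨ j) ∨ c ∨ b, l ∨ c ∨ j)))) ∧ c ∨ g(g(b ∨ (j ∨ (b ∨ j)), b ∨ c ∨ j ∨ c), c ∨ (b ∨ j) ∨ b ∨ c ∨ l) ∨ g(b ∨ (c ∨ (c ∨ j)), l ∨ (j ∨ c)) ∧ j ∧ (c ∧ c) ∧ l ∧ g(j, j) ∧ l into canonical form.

Answer: c ∧ c ∧ g(b ∨ c ∨ c ∨ j, c ∨ j ∨ l) ∧ g(c, l) ∧ j ∧ l ∧ l ∨ c ∧ c ∧ g(b ∨ c ∨ c ∨ j, c ∨ j ∨ l) ∧ g(j, j) ∧ j ∧ l ∧ l ∨ g(g(b ∨ b ∨ j ∨ j, b ∨ c ∨ c ∨ j), b ∨ b ∨ c ∨ c ∨ j ∨ l)

Derivation:
Un-nest:  c ∧ c ∧ g(b ∨ c ∨ c ∨ j, c ∨ j ∨ l) ∧ g(c, l) ∧ j ∧ l ∧ l ∨ g(g(b ∨ b ∨ j ∨ j, b ∨ c ∨ c ∨ j), b ∨ b ∨ c ∨ c ∨ j ∨ l) ∨ c ∧ c ∧ g(b ∨ c ∨ c ∨ j, c ∨ j ∨ l) ∧ g(j, j) ∧ j ∧ l ∧ l
Order the arguments:  c ∧ c ∧ g(b ∨ c ∨ c ∨ j, c ∨ j ∨ l) ∧ g(c, l) ∧ j ∧ l ∧ l ∨ c ∧ c ∧ g(b ∨ c ∨ c ∨ j, c ∨ j ∨ l) ∧ g(j, j) ∧ j ∧ l ∧ l ∨ g(g(b ∨ b ∨ j ∨ j, b ∨ c ∨ c ∨ j), b ∨ b ∨ c ∨ c ∨ j ∨ l)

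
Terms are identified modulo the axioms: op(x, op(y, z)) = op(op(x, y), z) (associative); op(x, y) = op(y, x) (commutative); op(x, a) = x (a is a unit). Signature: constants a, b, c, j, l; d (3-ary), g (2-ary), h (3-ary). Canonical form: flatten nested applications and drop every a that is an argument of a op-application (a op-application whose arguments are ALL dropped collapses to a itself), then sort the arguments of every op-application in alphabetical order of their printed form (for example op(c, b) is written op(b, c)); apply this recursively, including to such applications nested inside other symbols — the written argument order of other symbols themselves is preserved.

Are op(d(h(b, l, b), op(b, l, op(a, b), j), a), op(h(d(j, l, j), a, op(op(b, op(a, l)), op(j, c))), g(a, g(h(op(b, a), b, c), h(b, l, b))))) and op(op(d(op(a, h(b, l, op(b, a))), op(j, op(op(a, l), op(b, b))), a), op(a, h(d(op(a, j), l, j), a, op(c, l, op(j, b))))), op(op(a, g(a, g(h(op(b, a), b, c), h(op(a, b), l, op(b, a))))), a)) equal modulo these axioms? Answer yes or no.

Answer: yes — both canonical forms are op(d(h(b, l, b), op(b, b, j, l), a), g(a, g(h(b, b, c), h(b, l, b))), h(d(j, l, j), a, op(b, c, j, l)))

Derivation:
Left:  op(d(h(b, l, b), op(b, l, op(a, b), j), a), op(h(d(j, l, j), a, op(op(b, op(a, l)), op(j, c))), g(a, g(h(op(b, a), b, c), h(b, l, b)))))
  Un-nest:  op(d(h(b, l, b), op(b, l, op(a, b), j), a), h(d(j, l, j), a, op(op(b, op(a, l)), op(j, c))), g(a, g(h(op(b, a), b, c), h(b, l, b))))
  Simplify inside:  d(h(b, l, b), op(b, l, op(a, b), j), a)  →  d(h(b, l, b), op(b, b, j, l), a)
  Simplify inside:  h(d(j, l, j), a, op(op(b, op(a, l)), op(j, c)))  →  h(d(j, l, j), a, op(b, c, j, l))
  Canonicalize subterm:  g(a, g(h(op(b, a), b, c), h(b, l, b)))  →  g(a, g(h(b, b, c), h(b, l, b)))
  Sort arguments:  op(d(h(b, l, b), op(b, b, j, l), a), g(a, g(h(b, b, c), h(b, l, b))), h(d(j, l, j), a, op(b, c, j, l)))
Right:  op(op(d(op(a, h(b, l, op(b, a))), op(j, op(op(a, l), op(b, b))), a), op(a, h(d(op(a, j), l, j), a, op(c, l, op(j, b))))), op(op(a, g(a, g(h(op(b, a), b, c), h(op(a, b), l, op(b, a))))), a))
  Flatten:  op(d(op(a, h(b, l, op(b, a))), op(j, op(op(a, l), op(b, b))), a), a, h(d(op(a, j), l, j), a, op(c, l, op(j, b))), a, g(a, g(h(op(b, a), b, c), h(op(a, b), l, op(b, a)))), a)
  Simplify inside:  d(op(a, h(b, l, op(b, a))), op(j, op(op(a, l), op(b, b))), a)  →  d(h(b, l, b), op(b, b, j, l), a)
  Inside:  h(d(op(a, j), l, j), a, op(c, l, op(j, b)))  →  h(d(j, l, j), a, op(b, c, j, l))
  Inside:  g(a, g(h(op(b, a), b, c), h(op(a, b), l, op(b, a))))  →  g(a, g(h(b, b, c), h(b, l, b)))
  Units out:  drop a (×3)
  Sort arguments:  op(d(h(b, l, b), op(b, b, j, l), a), g(a, g(h(b, b, c), h(b, l, b))), h(d(j, l, j), a, op(b, c, j, l)))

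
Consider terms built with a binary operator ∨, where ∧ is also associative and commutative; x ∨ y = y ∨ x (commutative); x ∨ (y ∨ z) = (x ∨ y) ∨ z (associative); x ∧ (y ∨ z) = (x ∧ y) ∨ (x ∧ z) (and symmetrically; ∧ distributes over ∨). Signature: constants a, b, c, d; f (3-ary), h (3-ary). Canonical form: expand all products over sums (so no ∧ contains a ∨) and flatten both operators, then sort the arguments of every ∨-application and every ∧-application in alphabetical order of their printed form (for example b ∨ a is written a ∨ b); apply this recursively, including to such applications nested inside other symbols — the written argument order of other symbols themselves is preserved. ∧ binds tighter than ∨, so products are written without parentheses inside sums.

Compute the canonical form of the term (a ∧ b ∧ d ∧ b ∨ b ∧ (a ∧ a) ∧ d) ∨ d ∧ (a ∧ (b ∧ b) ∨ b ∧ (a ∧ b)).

Distribute:  a ∧ b ∧ b ∧ d ∨ a ∧ a ∧ b ∧ d ∨ a ∧ b ∧ b ∧ d ∨ a ∧ b ∧ b ∧ d
Sort:  a ∧ a ∧ b ∧ d ∨ a ∧ b ∧ b ∧ d ∨ a ∧ b ∧ b ∧ d ∨ a ∧ b ∧ b ∧ d

Answer: a ∧ a ∧ b ∧ d ∨ a ∧ b ∧ b ∧ d ∨ a ∧ b ∧ b ∧ d ∨ a ∧ b ∧ b ∧ d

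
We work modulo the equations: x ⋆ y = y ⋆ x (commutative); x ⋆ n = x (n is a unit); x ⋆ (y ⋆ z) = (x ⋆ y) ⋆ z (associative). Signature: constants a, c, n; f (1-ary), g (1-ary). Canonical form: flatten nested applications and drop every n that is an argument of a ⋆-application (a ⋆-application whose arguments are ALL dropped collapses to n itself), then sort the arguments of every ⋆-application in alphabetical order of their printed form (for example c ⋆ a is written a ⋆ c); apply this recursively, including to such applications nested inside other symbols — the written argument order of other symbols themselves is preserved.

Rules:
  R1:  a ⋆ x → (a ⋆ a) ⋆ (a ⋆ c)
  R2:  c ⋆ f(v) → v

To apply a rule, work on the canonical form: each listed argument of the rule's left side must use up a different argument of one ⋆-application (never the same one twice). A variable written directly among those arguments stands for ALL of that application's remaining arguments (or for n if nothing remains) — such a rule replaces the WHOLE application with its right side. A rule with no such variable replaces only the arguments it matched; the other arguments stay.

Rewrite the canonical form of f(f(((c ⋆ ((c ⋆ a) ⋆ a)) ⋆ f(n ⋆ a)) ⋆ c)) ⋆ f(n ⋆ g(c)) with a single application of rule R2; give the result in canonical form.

Canonical form:  f(f(a ⋆ a ⋆ c ⋆ c ⋆ c ⋆ f(a))) ⋆ f(g(c))
R2 matches:  uses c, f(a);  v := a
Giving:  f(f(a ⋆ a ⋆ a ⋆ c ⋆ c)) ⋆ f(g(c))

Answer: f(f(a ⋆ a ⋆ a ⋆ c ⋆ c)) ⋆ f(g(c))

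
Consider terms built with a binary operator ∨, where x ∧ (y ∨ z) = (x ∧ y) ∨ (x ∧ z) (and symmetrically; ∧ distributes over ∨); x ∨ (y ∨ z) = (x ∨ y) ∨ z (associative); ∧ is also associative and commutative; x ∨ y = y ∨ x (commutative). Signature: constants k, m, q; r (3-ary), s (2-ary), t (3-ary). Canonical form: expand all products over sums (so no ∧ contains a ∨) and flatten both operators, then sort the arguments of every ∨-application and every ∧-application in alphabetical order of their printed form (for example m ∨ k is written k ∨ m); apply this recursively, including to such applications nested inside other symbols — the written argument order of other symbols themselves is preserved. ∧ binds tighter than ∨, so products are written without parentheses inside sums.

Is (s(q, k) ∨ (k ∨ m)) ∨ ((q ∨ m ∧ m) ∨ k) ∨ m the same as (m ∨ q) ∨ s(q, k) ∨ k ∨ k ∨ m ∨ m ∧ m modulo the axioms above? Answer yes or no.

Answer: yes — both canonical forms are k ∨ k ∨ m ∨ m ∨ m ∧ m ∨ q ∨ s(q, k)

Derivation:
Left:  (s(q, k) ∨ (k ∨ m)) ∨ ((q ∨ m ∧ m) ∨ k) ∨ m
  Un-nest:  s(q, k) ∨ k ∨ m ∨ q ∨ m ∧ m ∨ k ∨ m
  Order the arguments:  k ∨ k ∨ m ∨ m ∨ m ∧ m ∨ q ∨ s(q, k)
Right:  (m ∨ q) ∨ s(q, k) ∨ k ∨ k ∨ m ∨ m ∧ m
  Merge nested applications:  m ∨ q ∨ s(q, k) ∨ k ∨ k ∨ m ∨ m ∧ m
  Sort arguments:  k ∨ k ∨ m ∨ m ∨ m ∧ m ∨ q ∨ s(q, k)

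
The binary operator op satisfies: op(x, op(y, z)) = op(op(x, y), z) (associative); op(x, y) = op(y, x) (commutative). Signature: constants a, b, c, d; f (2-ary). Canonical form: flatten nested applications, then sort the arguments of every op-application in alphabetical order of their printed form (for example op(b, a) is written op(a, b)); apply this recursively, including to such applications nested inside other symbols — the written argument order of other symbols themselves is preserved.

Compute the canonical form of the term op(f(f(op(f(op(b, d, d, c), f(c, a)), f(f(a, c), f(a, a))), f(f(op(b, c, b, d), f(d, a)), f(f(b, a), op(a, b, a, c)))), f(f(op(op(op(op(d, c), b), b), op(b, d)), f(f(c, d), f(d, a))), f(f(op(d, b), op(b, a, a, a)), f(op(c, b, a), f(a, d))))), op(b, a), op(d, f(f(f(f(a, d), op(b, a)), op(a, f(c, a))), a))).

Merge nested applications:  op(f(f(op(f(op(b, d, d, c), f(c, a)), f(f(a, c), f(a, a))), f(f(op(b, c, b, d), f(d, a)), f(f(b, a), op(a, b, a, c)))), f(f(op(op(op(op(d, c), b), b), op(b, d)), f(f(c, d), f(d, a))), f(f(op(d, b), op(b, a, a, a)), f(op(c, b, a), f(a, d))))), b, a, d, f(f(f(f(a, d), op(b, a)), op(a, f(c, a))), a))
Inside:  f(f(op(f(op(b, d, d, c), f(c, a)), f(f(a, c), f(a, a))), f(f(op(b, c, b, d), f(d, a)), f(f(b, a), op(a, b, a, c)))), f(f(op(op(op(op(d, c), b), b), op(b, d)), f(f(c, d), f(d, a))), f(f(op(d, b), op(b, a, a, a)), f(op(c, b, a), f(a, d)))))  →  f(f(op(f(f(a, c), f(a, a)), f(op(b, c, d, d), f(c, a))), f(f(op(b, b, c, d), f(d, a)), f(f(b, a), op(a, a, b, c)))), f(f(op(b, b, b, c, d, d), f(f(c, d), f(d, a))), f(f(op(b, d), op(a, a, a, b)), f(op(a, b, c), f(a, d)))))
Canonicalize subterm:  f(f(f(f(a, d), op(b, a)), op(a, f(c, a))), a)  →  f(f(f(f(a, d), op(a, b)), op(a, f(c, a))), a)
Sort:  op(a, b, d, f(f(f(f(a, d), op(a, b)), op(a, f(c, a))), a), f(f(op(f(f(a, c), f(a, a)), f(op(b, c, d, d), f(c, a))), f(f(op(b, b, c, d), f(d, a)), f(f(b, a), op(a, a, b, c)))), f(f(op(b, b, b, c, d, d), f(f(c, d), f(d, a))), f(f(op(b, d), op(a, a, a, b)), f(op(a, b, c), f(a, d))))))

Answer: op(a, b, d, f(f(f(f(a, d), op(a, b)), op(a, f(c, a))), a), f(f(op(f(f(a, c), f(a, a)), f(op(b, c, d, d), f(c, a))), f(f(op(b, b, c, d), f(d, a)), f(f(b, a), op(a, a, b, c)))), f(f(op(b, b, b, c, d, d), f(f(c, d), f(d, a))), f(f(op(b, d), op(a, a, a, b)), f(op(a, b, c), f(a, d))))))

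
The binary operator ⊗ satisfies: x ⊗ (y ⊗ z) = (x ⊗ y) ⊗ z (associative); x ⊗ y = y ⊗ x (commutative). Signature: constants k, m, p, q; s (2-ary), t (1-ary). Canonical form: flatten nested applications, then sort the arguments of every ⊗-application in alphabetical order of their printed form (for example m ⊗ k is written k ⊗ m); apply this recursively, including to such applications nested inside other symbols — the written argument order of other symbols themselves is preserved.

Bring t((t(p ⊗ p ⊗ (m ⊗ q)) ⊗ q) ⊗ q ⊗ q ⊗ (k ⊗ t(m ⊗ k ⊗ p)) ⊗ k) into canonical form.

Descend into:  (t(p ⊗ p ⊗ (m ⊗ q)) ⊗ q) ⊗ q ⊗ q ⊗ (k ⊗ t(m ⊗ k ⊗ p)) ⊗ k
Merge nested applications:  t(p ⊗ p ⊗ (m ⊗ q)) ⊗ q ⊗ q ⊗ q ⊗ k ⊗ t(m ⊗ k ⊗ p) ⊗ k
Simplify inside:  t(p ⊗ p ⊗ (m ⊗ q))  →  t(m ⊗ p ⊗ p ⊗ q)
Simplify inside:  t(m ⊗ k ⊗ p)  →  t(k ⊗ m ⊗ p)
Sort:  k ⊗ k ⊗ q ⊗ q ⊗ q ⊗ t(k ⊗ m ⊗ p) ⊗ t(m ⊗ p ⊗ p ⊗ q)
Put back:  t(k ⊗ k ⊗ q ⊗ q ⊗ q ⊗ t(k ⊗ m ⊗ p) ⊗ t(m ⊗ p ⊗ p ⊗ q))

Answer: t(k ⊗ k ⊗ q ⊗ q ⊗ q ⊗ t(k ⊗ m ⊗ p) ⊗ t(m ⊗ p ⊗ p ⊗ q))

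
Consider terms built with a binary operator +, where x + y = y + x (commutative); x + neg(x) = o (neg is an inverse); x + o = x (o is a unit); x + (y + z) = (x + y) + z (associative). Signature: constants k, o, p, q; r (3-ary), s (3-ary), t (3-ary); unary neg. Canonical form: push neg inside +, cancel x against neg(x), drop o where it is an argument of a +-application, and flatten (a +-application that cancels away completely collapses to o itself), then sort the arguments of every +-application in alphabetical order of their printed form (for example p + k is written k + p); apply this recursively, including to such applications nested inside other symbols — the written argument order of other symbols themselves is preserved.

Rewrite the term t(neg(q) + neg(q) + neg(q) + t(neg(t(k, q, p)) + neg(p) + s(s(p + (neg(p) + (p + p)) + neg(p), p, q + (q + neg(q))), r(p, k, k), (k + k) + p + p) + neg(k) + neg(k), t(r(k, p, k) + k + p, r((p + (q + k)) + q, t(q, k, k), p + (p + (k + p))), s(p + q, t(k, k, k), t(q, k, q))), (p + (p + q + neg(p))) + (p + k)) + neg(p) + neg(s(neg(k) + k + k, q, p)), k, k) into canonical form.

Answer: t(neg(p) + neg(q) + neg(q) + neg(q) + neg(s(k, q, p)) + t(neg(k) + neg(k) + neg(p) + neg(t(k, q, p)) + s(s(p, p, q), r(p, k, k), k + k + p + p), t(k + p + r(k, p, k), r(k + p + q + q, t(q, k, k), k + p + p + p), s(p + q, t(k, k, k), t(q, k, q))), k + p + p + q), k, k)

Derivation:
Focus inside:  neg(q) + neg(q) + neg(q) + t(neg(t(k, q, p)) + neg(p) + s(s(p + (neg(p) + (p + p)) + neg(p), p, q + (q + neg(q))), r(p, k, k), (k + k) + p + p) + neg(k) + neg(k), t(r(k, p, k) + k + p, r((p + (q + k)) + q, t(q, k, k), p + (p + (k + p))), s(p + q, t(k, k, k), t(q, k, q))), (p + (p + q + neg(p))) + (p + k)) + neg(p) + neg(s(neg(k) + k + k, q, p))
Collect:  neg(q) + neg(q) + neg(q) + t(neg(k) + neg(k) + neg(p) + neg(t(k, q, p)) + s(s(p, p, q), r(p, k, k), k + k + p + p), t(k + p + r(k, p, k), r(k + p + q + q, t(q, k, k), k + p + p + p), s(p + q, t(k, k, k), t(q, k, q))), k + p + p + q) + neg(p) + neg(s(k, q, p))
Sort:  neg(p) + neg(q) + neg(q) + neg(q) + neg(s(k, q, p)) + t(neg(k) + neg(k) + neg(p) + neg(t(k, q, p)) + s(s(p, p, q), r(p, k, k), k + k + p + p), t(k + p + r(k, p, k), r(k + p + q + q, t(q, k, k), k + p + p + p), s(p + q, t(k, k, k), t(q, k, q))), k + p + p + q)
Rebuild:  t(neg(p) + neg(q) + neg(q) + neg(q) + neg(s(k, q, p)) + t(neg(k) + neg(k) + neg(p) + neg(t(k, q, p)) + s(s(p, p, q), r(p, k, k), k + k + p + p), t(k + p + r(k, p, k), r(k + p + q + q, t(q, k, k), k + p + p + p), s(p + q, t(k, k, k), t(q, k, q))), k + p + p + q), k, k)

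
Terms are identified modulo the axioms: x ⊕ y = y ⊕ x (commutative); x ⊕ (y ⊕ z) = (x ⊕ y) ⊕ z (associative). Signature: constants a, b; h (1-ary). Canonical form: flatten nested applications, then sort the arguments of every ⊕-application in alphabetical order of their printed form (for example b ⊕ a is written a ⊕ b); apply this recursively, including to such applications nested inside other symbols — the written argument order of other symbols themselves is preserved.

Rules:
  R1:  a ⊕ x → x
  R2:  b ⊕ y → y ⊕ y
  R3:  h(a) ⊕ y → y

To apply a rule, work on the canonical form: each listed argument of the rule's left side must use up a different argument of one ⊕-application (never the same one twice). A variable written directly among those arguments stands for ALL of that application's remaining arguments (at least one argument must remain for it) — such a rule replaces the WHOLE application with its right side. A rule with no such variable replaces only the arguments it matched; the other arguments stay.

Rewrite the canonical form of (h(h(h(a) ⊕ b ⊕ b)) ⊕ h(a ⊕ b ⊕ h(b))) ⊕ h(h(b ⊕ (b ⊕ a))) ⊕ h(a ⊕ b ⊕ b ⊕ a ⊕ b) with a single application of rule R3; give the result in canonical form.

Answer: h(a ⊕ a ⊕ b ⊕ b ⊕ b) ⊕ h(a ⊕ b ⊕ h(b)) ⊕ h(h(a ⊕ b ⊕ b)) ⊕ h(h(b ⊕ b))

Derivation:
Canonical form:  h(a ⊕ a ⊕ b ⊕ b ⊕ b) ⊕ h(a ⊕ b ⊕ h(b)) ⊕ h(h(a ⊕ b ⊕ b)) ⊕ h(h(b ⊕ b ⊕ h(a)))
Apply R3:  consuming h(a);  y := b ⊕ b
The variable takes the whole remainder — replace the entire application.
Result:  h(a ⊕ a ⊕ b ⊕ b ⊕ b) ⊕ h(a ⊕ b ⊕ h(b)) ⊕ h(h(a ⊕ b ⊕ b)) ⊕ h(h(b ⊕ b))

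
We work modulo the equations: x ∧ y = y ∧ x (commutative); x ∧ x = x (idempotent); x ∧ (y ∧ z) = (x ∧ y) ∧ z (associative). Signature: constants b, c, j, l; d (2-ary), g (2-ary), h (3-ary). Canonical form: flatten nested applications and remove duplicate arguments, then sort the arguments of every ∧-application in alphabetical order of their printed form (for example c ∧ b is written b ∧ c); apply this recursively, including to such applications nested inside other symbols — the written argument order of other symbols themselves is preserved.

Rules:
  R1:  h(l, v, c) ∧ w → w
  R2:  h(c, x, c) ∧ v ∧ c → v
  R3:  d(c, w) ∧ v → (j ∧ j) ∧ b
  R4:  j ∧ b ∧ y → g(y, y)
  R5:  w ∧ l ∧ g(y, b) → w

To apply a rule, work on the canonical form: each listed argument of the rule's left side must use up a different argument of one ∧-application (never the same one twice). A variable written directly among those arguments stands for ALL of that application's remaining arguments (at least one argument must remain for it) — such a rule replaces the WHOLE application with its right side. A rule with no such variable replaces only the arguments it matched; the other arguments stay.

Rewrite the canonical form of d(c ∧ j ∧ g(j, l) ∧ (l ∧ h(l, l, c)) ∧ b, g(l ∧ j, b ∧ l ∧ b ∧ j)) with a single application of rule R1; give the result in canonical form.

Canonical form:  d(b ∧ c ∧ g(j, l) ∧ h(l, l, c) ∧ j ∧ l, g(j ∧ l, b ∧ j ∧ l))
R1 matches:  uses h(l, l, c);  v := l, w := b ∧ c ∧ g(j, l) ∧ j ∧ l
The variable takes the whole remainder — replace the entire application.
New term:  d(b ∧ c ∧ g(j, l) ∧ j ∧ l, g(j ∧ l, b ∧ j ∧ l))

Answer: d(b ∧ c ∧ g(j, l) ∧ j ∧ l, g(j ∧ l, b ∧ j ∧ l))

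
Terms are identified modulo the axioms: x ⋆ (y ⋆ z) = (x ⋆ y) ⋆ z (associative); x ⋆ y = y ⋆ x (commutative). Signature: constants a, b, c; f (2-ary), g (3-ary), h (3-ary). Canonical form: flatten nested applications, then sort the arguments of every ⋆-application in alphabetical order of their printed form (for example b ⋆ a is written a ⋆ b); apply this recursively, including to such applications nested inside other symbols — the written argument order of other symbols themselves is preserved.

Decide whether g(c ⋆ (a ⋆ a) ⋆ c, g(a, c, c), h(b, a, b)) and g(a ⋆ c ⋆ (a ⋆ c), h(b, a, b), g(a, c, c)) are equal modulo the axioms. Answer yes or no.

Answer: no — g(a ⋆ a ⋆ c ⋆ c, g(a, c, c), h(b, a, b)) vs g(a ⋆ a ⋆ c ⋆ c, h(b, a, b), g(a, c, c))

Derivation:
Left:  g(c ⋆ (a ⋆ a) ⋆ c, g(a, c, c), h(b, a, b))
  Work inside:  c ⋆ (a ⋆ a) ⋆ c
  Merge nested applications:  c ⋆ a ⋆ a ⋆ c
  Sort:  a ⋆ a ⋆ c ⋆ c
  Rebuild:  g(a ⋆ a ⋆ c ⋆ c, g(a, c, c), h(b, a, b))
Right:  g(a ⋆ c ⋆ (a ⋆ c), h(b, a, b), g(a, c, c))
  Descend into:  a ⋆ c ⋆ (a ⋆ c)
  Flatten:  a ⋆ c ⋆ a ⋆ c
  Order the arguments:  a ⋆ a ⋆ c ⋆ c
  Rebuild:  g(a ⋆ a ⋆ c ⋆ c, h(b, a, b), g(a, c, c))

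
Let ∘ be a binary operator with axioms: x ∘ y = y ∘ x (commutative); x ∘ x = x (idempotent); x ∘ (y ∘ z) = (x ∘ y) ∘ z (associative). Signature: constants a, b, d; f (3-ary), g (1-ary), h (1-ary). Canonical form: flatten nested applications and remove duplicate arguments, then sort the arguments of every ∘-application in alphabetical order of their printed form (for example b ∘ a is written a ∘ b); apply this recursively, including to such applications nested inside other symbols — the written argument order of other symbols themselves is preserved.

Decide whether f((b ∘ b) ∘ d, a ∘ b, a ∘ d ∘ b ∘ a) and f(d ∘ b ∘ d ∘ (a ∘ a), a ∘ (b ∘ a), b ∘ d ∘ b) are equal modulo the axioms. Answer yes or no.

Answer: no — f(b ∘ d, a ∘ b, a ∘ b ∘ d) vs f(a ∘ b ∘ d, a ∘ b, b ∘ d)

Derivation:
Left:  f((b ∘ b) ∘ d, a ∘ b, a ∘ d ∘ b ∘ a)
  Descend into:  a ∘ d ∘ b ∘ a
  Deduplicate:  drop duplicate a
  Sort:  a ∘ b ∘ d
  Put back:  f(b ∘ d, a ∘ b, a ∘ b ∘ d)
Right:  f(d ∘ b ∘ d ∘ (a ∘ a), a ∘ (b ∘ a), b ∘ d ∘ b)
  Focus inside:  d ∘ b ∘ d ∘ (a ∘ a)
  Un-nest:  d ∘ b ∘ d ∘ a ∘ a
  Deduplicate:  drop duplicate d, a
  Sort arguments:  a ∘ b ∘ d
  Reassemble:  f(a ∘ b ∘ d, a ∘ b, b ∘ d)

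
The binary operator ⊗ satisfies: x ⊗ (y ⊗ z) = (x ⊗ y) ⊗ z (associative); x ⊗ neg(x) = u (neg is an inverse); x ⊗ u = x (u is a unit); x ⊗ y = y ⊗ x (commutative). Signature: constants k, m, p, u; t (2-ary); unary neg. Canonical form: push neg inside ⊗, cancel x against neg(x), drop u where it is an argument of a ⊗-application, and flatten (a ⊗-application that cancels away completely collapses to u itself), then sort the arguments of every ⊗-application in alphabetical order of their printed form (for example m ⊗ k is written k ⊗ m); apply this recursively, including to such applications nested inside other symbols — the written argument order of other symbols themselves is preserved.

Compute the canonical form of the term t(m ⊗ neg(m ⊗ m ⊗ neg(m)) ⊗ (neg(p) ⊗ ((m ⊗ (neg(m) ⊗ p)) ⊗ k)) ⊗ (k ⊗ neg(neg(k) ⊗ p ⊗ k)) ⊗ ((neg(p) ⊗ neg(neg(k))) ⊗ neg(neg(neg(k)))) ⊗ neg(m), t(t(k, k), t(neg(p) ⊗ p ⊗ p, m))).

Answer: t(k ⊗ k ⊗ neg(m) ⊗ neg(p) ⊗ neg(p), t(t(k, k), t(p, m)))

Derivation:
Focus inside:  m ⊗ neg(m ⊗ m ⊗ neg(m)) ⊗ (neg(p) ⊗ ((m ⊗ (neg(m) ⊗ p)) ⊗ k)) ⊗ (k ⊗ neg(neg(k) ⊗ p ⊗ k)) ⊗ ((neg(p) ⊗ neg(neg(k))) ⊗ neg(neg(neg(k)))) ⊗ neg(m)
Push neg inside:  distribute neg over ⊗ and collapse double neg
Collect:  neg(m) ⊗ neg(p) ⊗ neg(p) ⊗ k ⊗ k
Sort arguments:  k ⊗ k ⊗ neg(m) ⊗ neg(p) ⊗ neg(p)
Reassemble:  t(k ⊗ k ⊗ neg(m) ⊗ neg(p) ⊗ neg(p), t(t(k, k), t(p, m)))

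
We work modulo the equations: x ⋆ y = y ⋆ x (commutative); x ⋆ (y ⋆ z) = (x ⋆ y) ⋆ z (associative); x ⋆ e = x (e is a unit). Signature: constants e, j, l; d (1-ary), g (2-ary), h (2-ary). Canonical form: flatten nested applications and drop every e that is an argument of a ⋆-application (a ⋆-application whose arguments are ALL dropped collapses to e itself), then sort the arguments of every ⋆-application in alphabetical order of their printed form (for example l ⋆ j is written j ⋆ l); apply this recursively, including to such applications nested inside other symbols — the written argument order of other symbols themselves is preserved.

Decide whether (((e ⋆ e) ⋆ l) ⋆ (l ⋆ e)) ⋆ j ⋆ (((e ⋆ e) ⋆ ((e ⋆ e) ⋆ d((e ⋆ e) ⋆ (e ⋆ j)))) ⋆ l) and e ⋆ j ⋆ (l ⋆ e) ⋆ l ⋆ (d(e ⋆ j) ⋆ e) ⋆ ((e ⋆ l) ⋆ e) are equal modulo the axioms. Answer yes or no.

Answer: yes — both canonical forms are d(j) ⋆ j ⋆ l ⋆ l ⋆ l

Derivation:
Left:  (((e ⋆ e) ⋆ l) ⋆ (l ⋆ e)) ⋆ j ⋆ (((e ⋆ e) ⋆ ((e ⋆ e) ⋆ d((e ⋆ e) ⋆ (e ⋆ j)))) ⋆ l)
  Flatten:  e ⋆ e ⋆ l ⋆ l ⋆ e ⋆ j ⋆ e ⋆ e ⋆ e ⋆ e ⋆ d((e ⋆ e) ⋆ (e ⋆ j)) ⋆ l
  Simplify inside:  d((e ⋆ e) ⋆ (e ⋆ j))  →  d(j)
  Drop the unit:  drop e (×7)
  Order the arguments:  d(j) ⋆ j ⋆ l ⋆ l ⋆ l
Right:  e ⋆ j ⋆ (l ⋆ e) ⋆ l ⋆ (d(e ⋆ j) ⋆ e) ⋆ ((e ⋆ l) ⋆ e)
  Un-nest:  e ⋆ j ⋆ l ⋆ e ⋆ l ⋆ d(e ⋆ j) ⋆ e ⋆ e ⋆ l ⋆ e
  Simplify inside:  d(e ⋆ j)  →  d(j)
  Units out:  drop e (×5)
  Sort arguments:  d(j) ⋆ j ⋆ l ⋆ l ⋆ l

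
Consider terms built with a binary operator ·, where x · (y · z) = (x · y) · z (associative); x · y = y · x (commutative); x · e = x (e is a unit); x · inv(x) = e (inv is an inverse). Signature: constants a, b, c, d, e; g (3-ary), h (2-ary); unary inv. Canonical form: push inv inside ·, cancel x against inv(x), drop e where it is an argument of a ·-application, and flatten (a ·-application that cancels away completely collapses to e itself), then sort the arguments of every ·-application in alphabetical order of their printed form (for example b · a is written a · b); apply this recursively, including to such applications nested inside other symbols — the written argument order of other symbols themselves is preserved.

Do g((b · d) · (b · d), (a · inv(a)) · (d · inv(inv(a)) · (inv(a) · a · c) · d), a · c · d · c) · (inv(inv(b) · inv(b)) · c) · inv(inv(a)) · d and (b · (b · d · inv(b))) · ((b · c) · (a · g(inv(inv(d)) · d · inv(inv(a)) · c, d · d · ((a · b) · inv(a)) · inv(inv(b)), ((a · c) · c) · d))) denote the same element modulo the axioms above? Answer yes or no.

Left:  g((b · d) · (b · d), (a · inv(a)) · (d · inv(inv(a)) · (inv(a) · a · c) · d), a · c · d · c) · (inv(inv(b) · inv(b)) · c) · inv(inv(a)) · d
  Push inv inside:  distribute inv over · and collapse double inv
  Collect:  g(b · b · d · d, a · c · d · d, a · c · c · d) · b · b · c · a · d
  Sort:  a · b · b · c · d · g(b · b · d · d, a · c · d · d, a · c · c · d)
Right:  (b · (b · d · inv(b))) · ((b · c) · (a · g(inv(inv(d)) · d · inv(inv(a)) · c, d · d · ((a · b) · inv(a)) · inv(inv(b)), ((a · c) · c) · d)))
  Push inv inside:  distribute inv over · and collapse double inv
  Combine occurrences:  b · b · d · c · a · g(a · c · d · d, b · b · d · d, a · c · c · d)
  Order the arguments:  a · b · b · c · d · g(a · c · d · d, b · b · d · d, a · c · c · d)

Answer: no — a · b · b · c · d · g(b · b · d · d, a · c · d · d, a · c · c · d) vs a · b · b · c · d · g(a · c · d · d, b · b · d · d, a · c · c · d)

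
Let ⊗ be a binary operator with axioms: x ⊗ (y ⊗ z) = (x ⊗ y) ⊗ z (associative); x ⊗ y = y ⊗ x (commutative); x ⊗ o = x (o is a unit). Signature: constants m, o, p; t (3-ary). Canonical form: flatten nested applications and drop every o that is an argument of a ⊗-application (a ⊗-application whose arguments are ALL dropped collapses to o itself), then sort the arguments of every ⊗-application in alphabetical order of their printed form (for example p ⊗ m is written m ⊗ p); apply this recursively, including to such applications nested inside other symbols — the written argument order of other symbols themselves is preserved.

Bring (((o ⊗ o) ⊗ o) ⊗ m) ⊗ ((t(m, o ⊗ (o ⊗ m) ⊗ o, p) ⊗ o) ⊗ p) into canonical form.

Answer: m ⊗ p ⊗ t(m, m, p)

Derivation:
Flatten:  o ⊗ o ⊗ o ⊗ m ⊗ t(m, o ⊗ (o ⊗ m) ⊗ o, p) ⊗ o ⊗ p
Canonicalize subterm:  t(m, o ⊗ (o ⊗ m) ⊗ o, p)  →  t(m, m, p)
Drop the unit:  drop o (×4)
Sort arguments:  m ⊗ p ⊗ t(m, m, p)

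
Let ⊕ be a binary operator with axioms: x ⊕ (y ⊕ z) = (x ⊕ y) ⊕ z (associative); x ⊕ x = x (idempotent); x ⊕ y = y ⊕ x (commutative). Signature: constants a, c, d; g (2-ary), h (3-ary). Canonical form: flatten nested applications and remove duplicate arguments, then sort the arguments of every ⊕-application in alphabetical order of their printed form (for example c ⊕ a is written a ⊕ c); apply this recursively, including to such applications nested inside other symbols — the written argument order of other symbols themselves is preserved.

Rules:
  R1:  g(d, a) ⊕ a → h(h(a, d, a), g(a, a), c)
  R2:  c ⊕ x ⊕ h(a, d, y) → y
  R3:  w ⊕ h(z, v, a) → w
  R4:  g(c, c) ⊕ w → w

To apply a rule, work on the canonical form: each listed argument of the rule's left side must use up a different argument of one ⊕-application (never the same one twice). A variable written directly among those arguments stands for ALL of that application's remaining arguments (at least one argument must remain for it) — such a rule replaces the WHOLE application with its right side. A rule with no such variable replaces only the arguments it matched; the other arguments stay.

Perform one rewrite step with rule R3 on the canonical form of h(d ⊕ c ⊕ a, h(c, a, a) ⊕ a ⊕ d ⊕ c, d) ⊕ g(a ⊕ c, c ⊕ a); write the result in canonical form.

Canonical form:  g(a ⊕ c, a ⊕ c) ⊕ h(a ⊕ c ⊕ d, a ⊕ c ⊕ d ⊕ h(c, a, a), d)
Match R3:  consume h(c, a, a);  v := a, w := a ⊕ c ⊕ d, z := c
The variable takes the whole remainder — replace the entire application.
Result:  g(a ⊕ c, a ⊕ c) ⊕ h(a ⊕ c ⊕ d, a ⊕ c ⊕ d, d)

Answer: g(a ⊕ c, a ⊕ c) ⊕ h(a ⊕ c ⊕ d, a ⊕ c ⊕ d, d)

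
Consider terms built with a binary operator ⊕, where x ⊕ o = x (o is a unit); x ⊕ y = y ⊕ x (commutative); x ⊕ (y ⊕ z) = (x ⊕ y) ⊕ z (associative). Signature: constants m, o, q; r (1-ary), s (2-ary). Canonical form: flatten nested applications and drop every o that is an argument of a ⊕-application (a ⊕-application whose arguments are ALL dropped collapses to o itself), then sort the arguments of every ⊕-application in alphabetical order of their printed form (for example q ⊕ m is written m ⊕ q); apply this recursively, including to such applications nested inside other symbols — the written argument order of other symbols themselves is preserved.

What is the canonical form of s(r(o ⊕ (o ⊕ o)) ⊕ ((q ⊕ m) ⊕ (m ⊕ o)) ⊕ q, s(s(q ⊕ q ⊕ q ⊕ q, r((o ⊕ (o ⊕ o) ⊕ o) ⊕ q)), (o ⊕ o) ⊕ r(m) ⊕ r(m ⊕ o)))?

Answer: s(m ⊕ m ⊕ q ⊕ q ⊕ r(o), s(s(q ⊕ q ⊕ q ⊕ q, r(q)), r(m) ⊕ r(m)))

Derivation:
Focus inside:  r(o ⊕ (o ⊕ o)) ⊕ ((q ⊕ m) ⊕ (m ⊕ o)) ⊕ q
Flatten:  r(o ⊕ (o ⊕ o)) ⊕ q ⊕ m ⊕ m ⊕ o ⊕ q
Simplify inside:  r(o ⊕ (o ⊕ o))  →  r(o)
Units out:  drop o
Sort:  m ⊕ m ⊕ q ⊕ q ⊕ r(o)
Reassemble:  s(m ⊕ m ⊕ q ⊕ q ⊕ r(o), s(s(q ⊕ q ⊕ q ⊕ q, r(q)), r(m) ⊕ r(m)))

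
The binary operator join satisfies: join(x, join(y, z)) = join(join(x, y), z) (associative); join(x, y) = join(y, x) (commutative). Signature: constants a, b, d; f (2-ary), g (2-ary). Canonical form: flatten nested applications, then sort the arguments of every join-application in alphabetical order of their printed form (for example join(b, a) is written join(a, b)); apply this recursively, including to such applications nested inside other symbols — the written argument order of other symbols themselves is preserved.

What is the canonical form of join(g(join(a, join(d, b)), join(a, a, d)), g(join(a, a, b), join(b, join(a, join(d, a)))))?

Inside:  g(join(a, join(d, b)), join(a, a, d))  →  g(join(a, b, d), join(a, a, d))
Simplify inside:  g(join(a, a, b), join(b, join(a, join(d, a))))  →  g(join(a, a, b), join(a, a, b, d))
Sort arguments:  join(g(join(a, a, b), join(a, a, b, d)), g(join(a, b, d), join(a, a, d)))

Answer: join(g(join(a, a, b), join(a, a, b, d)), g(join(a, b, d), join(a, a, d)))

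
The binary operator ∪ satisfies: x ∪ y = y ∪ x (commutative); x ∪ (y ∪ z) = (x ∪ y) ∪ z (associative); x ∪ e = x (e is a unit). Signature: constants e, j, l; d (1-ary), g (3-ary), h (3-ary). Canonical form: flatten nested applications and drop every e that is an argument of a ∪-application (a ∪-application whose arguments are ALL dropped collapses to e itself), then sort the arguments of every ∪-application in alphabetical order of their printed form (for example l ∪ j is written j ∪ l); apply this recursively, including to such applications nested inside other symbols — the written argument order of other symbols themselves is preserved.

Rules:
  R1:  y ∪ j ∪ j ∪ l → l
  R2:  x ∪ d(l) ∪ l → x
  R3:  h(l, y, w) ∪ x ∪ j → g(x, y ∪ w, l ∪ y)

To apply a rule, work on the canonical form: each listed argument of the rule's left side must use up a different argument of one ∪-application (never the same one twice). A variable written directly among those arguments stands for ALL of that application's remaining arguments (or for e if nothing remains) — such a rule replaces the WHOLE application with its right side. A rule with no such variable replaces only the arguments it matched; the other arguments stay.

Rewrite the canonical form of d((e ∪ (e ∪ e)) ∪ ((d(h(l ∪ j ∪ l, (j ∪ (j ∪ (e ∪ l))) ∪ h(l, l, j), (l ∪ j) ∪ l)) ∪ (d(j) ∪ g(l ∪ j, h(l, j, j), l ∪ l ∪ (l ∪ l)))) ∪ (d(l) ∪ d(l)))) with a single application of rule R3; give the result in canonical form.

Answer: d(d(h(j ∪ l ∪ l, g(j ∪ l, j ∪ l, l ∪ l), j ∪ l ∪ l)) ∪ d(j) ∪ d(l) ∪ d(l) ∪ g(j ∪ l, h(l, j, j), l ∪ l ∪ l ∪ l))

Derivation:
Canonical form:  d(d(h(j ∪ l ∪ l, h(l, l, j) ∪ j ∪ j ∪ l, j ∪ l ∪ l)) ∪ d(j) ∪ d(l) ∪ d(l) ∪ g(j ∪ l, h(l, j, j), l ∪ l ∪ l ∪ l))
Apply R3:  consuming h(l, l, j), j;  w := j, x := j ∪ l, y := l
The variable takes the whole remainder — replace the entire application.
Giving:  d(d(h(j ∪ l ∪ l, g(j ∪ l, j ∪ l, l ∪ l), j ∪ l ∪ l)) ∪ d(j) ∪ d(l) ∪ d(l) ∪ g(j ∪ l, h(l, j, j), l ∪ l ∪ l ∪ l))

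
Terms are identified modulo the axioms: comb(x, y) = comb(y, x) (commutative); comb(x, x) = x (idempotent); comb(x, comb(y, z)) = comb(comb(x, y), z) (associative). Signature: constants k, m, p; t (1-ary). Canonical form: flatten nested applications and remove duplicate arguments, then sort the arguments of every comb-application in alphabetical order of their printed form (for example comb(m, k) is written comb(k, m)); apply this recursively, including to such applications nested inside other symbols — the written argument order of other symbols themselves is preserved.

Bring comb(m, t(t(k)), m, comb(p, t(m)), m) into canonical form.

Flatten:  comb(m, t(t(k)), m, p, t(m), m)
Deduplicate:  drop duplicate m, m
Order the arguments:  comb(m, p, t(m), t(t(k)))

Answer: comb(m, p, t(m), t(t(k)))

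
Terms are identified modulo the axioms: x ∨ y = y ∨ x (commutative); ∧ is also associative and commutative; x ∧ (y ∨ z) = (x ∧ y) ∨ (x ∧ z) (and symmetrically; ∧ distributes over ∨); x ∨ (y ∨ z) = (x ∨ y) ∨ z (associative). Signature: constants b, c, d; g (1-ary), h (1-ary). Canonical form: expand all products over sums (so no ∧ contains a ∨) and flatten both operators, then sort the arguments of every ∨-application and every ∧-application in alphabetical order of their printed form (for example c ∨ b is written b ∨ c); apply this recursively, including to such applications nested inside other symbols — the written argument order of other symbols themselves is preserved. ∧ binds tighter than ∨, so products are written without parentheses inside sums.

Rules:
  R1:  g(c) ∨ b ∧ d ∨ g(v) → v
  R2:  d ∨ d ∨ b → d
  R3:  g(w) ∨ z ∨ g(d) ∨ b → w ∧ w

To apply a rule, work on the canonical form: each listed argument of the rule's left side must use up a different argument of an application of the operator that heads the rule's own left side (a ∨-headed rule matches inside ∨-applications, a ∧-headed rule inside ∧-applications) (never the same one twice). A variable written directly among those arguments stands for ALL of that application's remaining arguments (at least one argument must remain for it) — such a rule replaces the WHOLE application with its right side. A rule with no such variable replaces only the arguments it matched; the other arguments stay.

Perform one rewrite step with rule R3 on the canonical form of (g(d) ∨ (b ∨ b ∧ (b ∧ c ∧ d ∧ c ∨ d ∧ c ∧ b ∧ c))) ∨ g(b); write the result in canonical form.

Answer: b ∧ b

Derivation:
Canonical form:  b ∨ b ∧ b ∧ c ∧ c ∧ d ∨ b ∧ b ∧ c ∧ c ∧ d ∨ g(b) ∨ g(d)
Apply R3:  consuming b, g(b), g(d);  w := b, z := b ∧ b ∧ c ∧ c ∧ d ∨ b ∧ b ∧ c ∧ c ∧ d
The extension variable absorbs all remaining arguments, so the whole application is rewritten.
New term:  b ∧ b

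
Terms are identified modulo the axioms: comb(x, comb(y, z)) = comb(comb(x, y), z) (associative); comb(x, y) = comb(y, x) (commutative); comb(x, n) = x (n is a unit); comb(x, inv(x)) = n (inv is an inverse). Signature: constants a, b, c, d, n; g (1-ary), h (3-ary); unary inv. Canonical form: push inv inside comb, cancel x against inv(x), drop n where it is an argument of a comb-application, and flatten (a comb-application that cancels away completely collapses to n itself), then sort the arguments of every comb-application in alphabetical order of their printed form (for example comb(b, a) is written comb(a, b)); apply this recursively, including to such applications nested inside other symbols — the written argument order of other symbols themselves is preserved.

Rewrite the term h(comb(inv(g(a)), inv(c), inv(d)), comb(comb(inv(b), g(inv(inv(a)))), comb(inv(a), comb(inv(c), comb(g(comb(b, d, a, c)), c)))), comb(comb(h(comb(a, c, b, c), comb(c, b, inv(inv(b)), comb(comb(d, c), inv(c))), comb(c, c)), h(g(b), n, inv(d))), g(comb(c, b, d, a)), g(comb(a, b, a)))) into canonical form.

Answer: h(comb(inv(c), inv(d), inv(g(a))), comb(g(a), g(comb(a, b, c, d)), inv(a), inv(b)), comb(g(comb(a, a, b)), g(comb(a, b, c, d)), h(comb(a, b, c, c), comb(b, b, c, d), comb(c, c)), h(g(b), n, inv(d))))

Derivation:
Focus inside:  comb(comb(h(comb(a, c, b, c), comb(c, b, inv(inv(b)), comb(comb(d, c), inv(c))), comb(c, c)), h(g(b), n, inv(d))), g(comb(c, b, d, a)), g(comb(a, b, a)))
Push inv inside:  distribute inv over comb and collapse double inv
Collect:  comb(h(comb(a, b, c, c), comb(b, b, c, d), comb(c, c)), h(g(b), n, inv(d)), g(comb(a, b, c, d)), g(comb(a, a, b)))
Sort:  comb(g(comb(a, a, b)), g(comb(a, b, c, d)), h(comb(a, b, c, c), comb(b, b, c, d), comb(c, c)), h(g(b), n, inv(d)))
Rebuild:  h(comb(inv(c), inv(d), inv(g(a))), comb(g(a), g(comb(a, b, c, d)), inv(a), inv(b)), comb(g(comb(a, a, b)), g(comb(a, b, c, d)), h(comb(a, b, c, c), comb(b, b, c, d), comb(c, c)), h(g(b), n, inv(d))))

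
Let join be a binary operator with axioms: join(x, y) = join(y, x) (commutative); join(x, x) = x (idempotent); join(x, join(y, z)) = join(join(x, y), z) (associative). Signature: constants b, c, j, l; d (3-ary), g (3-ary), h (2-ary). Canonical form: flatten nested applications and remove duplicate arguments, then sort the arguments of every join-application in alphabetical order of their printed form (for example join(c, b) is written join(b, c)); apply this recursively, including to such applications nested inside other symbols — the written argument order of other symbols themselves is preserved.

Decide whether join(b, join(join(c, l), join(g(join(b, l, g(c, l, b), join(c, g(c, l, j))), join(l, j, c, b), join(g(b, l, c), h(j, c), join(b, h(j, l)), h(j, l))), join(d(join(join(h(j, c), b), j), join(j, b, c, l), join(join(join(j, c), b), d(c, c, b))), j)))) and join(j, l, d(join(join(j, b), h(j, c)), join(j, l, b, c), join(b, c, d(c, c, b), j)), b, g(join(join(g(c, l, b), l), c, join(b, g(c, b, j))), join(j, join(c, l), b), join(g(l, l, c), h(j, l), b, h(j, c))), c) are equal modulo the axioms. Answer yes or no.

Left:  join(b, join(join(c, l), join(g(join(b, l, g(c, l, b), join(c, g(c, l, j))), join(l, j, c, b), join(g(b, l, c), h(j, c), join(b, h(j, l)), h(j, l))), join(d(join(join(h(j, c), b), j), join(j, b, c, l), join(join(join(j, c), b), d(c, c, b))), j))))
  Merge nested applications:  join(b, c, l, g(join(b, l, g(c, l, b), join(c, g(c, l, j))), join(l, j, c, b), join(g(b, l, c), h(j, c), join(b, h(j, l)), h(j, l))), d(join(join(h(j, c), b), j), join(j, b, c, l), join(join(join(j, c), b), d(c, c, b))), j)
  Inside:  g(join(b, l, g(c, l, b), join(c, g(c, l, j))), join(l, j, c, b), join(g(b, l, c), h(j, c), join(b, h(j, l)), h(j, l)))  →  g(join(b, c, g(c, l, b), g(c, l, j), l), join(b, c, j, l), join(b, g(b, l, c), h(j, c), h(j, l)))
  Canonicalize subterm:  d(join(join(h(j, c), b), j), join(j, b, c, l), join(join(join(j, c), b), d(c, c, b)))  →  d(join(b, h(j, c), j), join(b, c, j, l), join(b, c, d(c, c, b), j))
  Sort:  join(b, c, d(join(b, h(j, c), j), join(b, c, j, l), join(b, c, d(c, c, b), j)), g(join(b, c, g(c, l, b), g(c, l, j), l), join(b, c, j, l), join(b, g(b, l, c), h(j, c), h(j, l))), j, l)
Right:  join(j, l, d(join(join(j, b), h(j, c)), join(j, l, b, c), join(b, c, d(c, c, b), j)), b, g(join(join(g(c, l, b), l), c, join(b, g(c, b, j))), join(j, join(c, l), b), join(g(l, l, c), h(j, l), b, h(j, c))), c)
  Canonicalize subterm:  d(join(join(j, b), h(j, c)), join(j, l, b, c), join(b, c, d(c, c, b), j))  →  d(join(b, h(j, c), j), join(b, c, j, l), join(b, c, d(c, c, b), j))
  Inside:  g(join(join(g(c, l, b), l), c, join(b, g(c, b, j))), join(j, join(c, l), b), join(g(l, l, c), h(j, l), b, h(j, c)))  →  g(join(b, c, g(c, b, j), g(c, l, b), l), join(b, c, j, l), join(b, g(l, l, c), h(j, c), h(j, l)))
  Sort:  join(b, c, d(join(b, h(j, c), j), join(b, c, j, l), join(b, c, d(c, c, b), j)), g(join(b, c, g(c, b, j), g(c, l, b), l), join(b, c, j, l), join(b, g(l, l, c), h(j, c), h(j, l))), j, l)

Answer: no — join(b, c, d(join(b, h(j, c), j), join(b, c, j, l), join(b, c, d(c, c, b), j)), g(join(b, c, g(c, l, b), g(c, l, j), l), join(b, c, j, l), join(b, g(b, l, c), h(j, c), h(j, l))), j, l) vs join(b, c, d(join(b, h(j, c), j), join(b, c, j, l), join(b, c, d(c, c, b), j)), g(join(b, c, g(c, b, j), g(c, l, b), l), join(b, c, j, l), join(b, g(l, l, c), h(j, c), h(j, l))), j, l)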